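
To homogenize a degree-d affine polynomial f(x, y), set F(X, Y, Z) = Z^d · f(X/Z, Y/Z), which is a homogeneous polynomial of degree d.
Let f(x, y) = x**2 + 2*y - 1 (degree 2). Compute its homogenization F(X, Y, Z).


F(X, Y, Z) = X**2 + 2*Y*Z - Z**2

deg(f) = 2.
Substitute x = X/Z, y = Y/Z into f, then multiply by Z^2.
  monomial 1·x^2·y^0 ↦ 1·X^2·Y^0·Z^0.
  monomial 2·x^0·y^1 ↦ 2·X^0·Y^1·Z^1.
  monomial -1·x^0·y^0 ↦ -1·X^0·Y^0·Z^2.
Collecting: F(X, Y, Z) = X**2 + 2*Y*Z - Z**2.


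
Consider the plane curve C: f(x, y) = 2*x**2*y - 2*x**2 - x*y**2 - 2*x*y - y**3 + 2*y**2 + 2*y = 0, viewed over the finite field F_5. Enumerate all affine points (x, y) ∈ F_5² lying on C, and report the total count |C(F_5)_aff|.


Affine F_5-points: {(0, 0), (1, 1)}; count = 2.

For each of the 25 pairs (x, y) ∈ F_5², evaluate f(x, y) mod 5. Record the zeros.
  x = 0: [0↦0, 1↦3, 2↦4, 3↦2, 4↦1]  zeros at y ∈ {0}
  x = 1: [0↦3, 1↦0, 2↦3, 3↦1, 4↦3]  zeros at y ∈ {1}
  x = 2: [0↦2, 1↦2, 2↦1, 3↦3, 4↦2]  zeros at y ∈ ∅
  x = 3: [0↦2, 1↦4, 2↦3, 3↦3, 4↦3]  zeros at y ∈ ∅
  x = 4: [0↦3, 1↦1, 2↦4, 3↦1, 4↦1]  zeros at y ∈ ∅
Collecting zeros: affine points = {(0, 0), (1, 1)}.
Total count |C(F_5)_aff| = 2.


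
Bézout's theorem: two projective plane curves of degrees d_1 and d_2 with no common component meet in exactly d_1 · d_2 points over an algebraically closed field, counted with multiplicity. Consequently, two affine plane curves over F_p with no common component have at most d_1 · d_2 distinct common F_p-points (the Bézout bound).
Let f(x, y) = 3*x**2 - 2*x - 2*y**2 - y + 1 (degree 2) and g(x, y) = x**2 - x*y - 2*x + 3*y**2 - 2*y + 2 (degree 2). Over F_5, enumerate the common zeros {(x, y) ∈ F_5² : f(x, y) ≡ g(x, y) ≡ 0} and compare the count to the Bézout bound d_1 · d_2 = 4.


Common zeros: ∅; count = 0; Bézout bound = 4.

deg(f) = 2, deg(g) = 2, so Bézout bound = 4.
Scan x ∈ F_5. For each x, list the y ∈ F_5 with f(x, y) ≡ 0 and those with g(x, y) ≡ 0 (mod 5); the common zeros in that column are the intersection.
  x = 0: f ≡ 0 at y ∈ {3, 4}; g ≡ 0 at y ∈ {2}; common: ∅.
  x = 1: f ≡ 0 at y ∈ ∅; g ≡ 0 at y ∈ ∅; common: ∅.
  x = 2: f ≡ 0 at y ∈ ∅; g ≡ 0 at y ∈ ∅; common: ∅.
  x = 3: f ≡ 0 at y ∈ ∅; g ≡ 0 at y ∈ {0}; common: ∅.
  x = 4: f ≡ 0 at y ∈ {3, 4}; g ≡ 0 at y ∈ {0, 2}; common: ∅.
Collecting: common zeros = ∅, so the count is 0.
Comparison with the Bézout bound: 0 ≤ 4 = deg(f)·deg(g), as expected for curves with no common component (the affine F_5-count falls short of the bound because intersections may lie at infinity, over extension fields, or carry multiplicity).


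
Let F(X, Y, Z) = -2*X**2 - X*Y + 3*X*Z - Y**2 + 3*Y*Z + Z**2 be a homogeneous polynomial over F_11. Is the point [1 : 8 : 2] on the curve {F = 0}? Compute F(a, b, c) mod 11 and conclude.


F(1,8,2) ≡ 6 (mod 11); P is NOT on the curve.

Evaluate F(1, 8, 2) term-by-term (mod 11).
  -2*X**2 ↦ -2·1·1·1 = -2
  -X*Y ↦ -1·1·8·1 = -8
  3*X*Z ↦ 3·1·1·2 = 6
  -Y**2 ↦ -1·1·64·1 = -64
  3*Y*Z ↦ 3·1·8·2 = 48
  Z**2 ↦ 1·1·1·4 = 4
Sum: F(1, 8, 2) = (-2) + (-8) + (6) + (-64) + (48) + (4) = -16.
Reducing mod 11: -16 ≡ 6 (mod 11).
Since F(a, b, c) ≡ 6 ≠ 0 (mod 11), P does NOT lie on the curve.


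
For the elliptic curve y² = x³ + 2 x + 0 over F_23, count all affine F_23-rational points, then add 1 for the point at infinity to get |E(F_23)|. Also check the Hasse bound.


Affine points = {(0, 0), (1, 7), (1, 16), (2, 9), (2, 14), (4, 7), (4, 16), (7, 9), (7, 14), (10, 10), (10, 13), (12, 2), (12, 21), (14, 9), (14, 14), (15, 1), (15, 22), (17, 5), (17, 18), (18, 7), (18, 16), (20, 6), (20, 17)}; affine count = 23; |E(F_23)| = 24.

Discriminant check: Δ ∝ 4a³ + 27b² = 4·2³ + 27·0² = 4·8 + 27·0 ≡ 9 (mod 23). Nonzero ⇒ E is nonsingular.
For each x ∈ F_23, compute rhs = x³ + 2·x + 0 mod 23, then count y ∈ F_23 with y² ≡ rhs.
  x = 0: rhs = 0, matching y values: 0 (1 points).
  x = 1: rhs = 3, matching y values: 7, 16 (2 points).
  x = 2: rhs = 12, matching y values: 9, 14 (2 points).
  x = 3: rhs = 10, matching y values: none (0 points).
  x = 4: rhs = 3, matching y values: 7, 16 (2 points).
  x = 5: rhs = 20, matching y values: none (0 points).
  x = 6: rhs = 21, matching y values: none (0 points).
  x = 7: rhs = 12, matching y values: 9, 14 (2 points).
  x = 8: rhs = 22, matching y values: none (0 points).
  x = 9: rhs = 11, matching y values: none (0 points).
  x = 10: rhs = 8, matching y values: 10, 13 (2 points).
  x = 11: rhs = 19, matching y values: none (0 points).
  x = 12: rhs = 4, matching y values: 2, 21 (2 points).
  x = 13: rhs = 15, matching y values: none (0 points).
  x = 14: rhs = 12, matching y values: 9, 14 (2 points).
  x = 15: rhs = 1, matching y values: 1, 22 (2 points).
  x = 16: rhs = 11, matching y values: none (0 points).
  x = 17: rhs = 2, matching y values: 5, 18 (2 points).
  x = 18: rhs = 3, matching y values: 7, 16 (2 points).
  x = 19: rhs = 20, matching y values: none (0 points).
  x = 20: rhs = 13, matching y values: 6, 17 (2 points).
  x = 21: rhs = 11, matching y values: none (0 points).
  x = 22: rhs = 20, matching y values: none (0 points).
Total affine count: 23.
Full point count |E(F_23)| = 23 + 1 = 24.
Hasse bound: |24 − (23+1)| = |0| = 0 ≤ 2√23 ≈ 9.5917 ✓.


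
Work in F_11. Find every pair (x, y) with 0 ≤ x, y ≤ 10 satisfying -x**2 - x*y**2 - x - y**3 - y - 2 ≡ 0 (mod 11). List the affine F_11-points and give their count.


Affine F_11-points: {(0, 5), (0, 7), (0, 10), (1, 4), (3, 8), (4, 0), (4, 3), (4, 4), (5, 7), (6, 0), (7, 5), (8, 3), (9, 6), (9, 8), (9, 10)}; count = 15.

For each of the 121 pairs (x, y) ∈ F_11², evaluate f(x, y) mod 11. Record the zeros.
  x = 0: [0↦9, 1↦7, 2↦10, 3↦1, 4↦7, 5↦0, 6↦7, 7↦0, 8↦6, 9↦8, 10↦0]  zeros at y ∈ {5, 7, 10}
  x = 1: [0↦7, 1↦4, 2↦4, 3↦1, 4↦0, 5↦6, 6↦2, 7↦4, 8↦6, 9↦2, 10↦8]  zeros at y ∈ {4}
  x = 2: [0↦3, 1↦10, 2↦7, 3↦10, 4↦2, 5↦10, 6↦6, 7↦6, 8↦4, 9↦5, 10↦3]  zeros at y ∈ ∅
  x = 3: [0↦8, 1↦3, 2↦8, 3↦6, 4↦2, 5↦1, 6↦8, 7↦6, 8↦0, 9↦6, 10↦7]  zeros at y ∈ {8}
  x = 4: [0↦0, 1↦5, 2↦7, 3↦0, 4↦0, 5↦1, 6↦8, 7↦4, 8↦5, 9↦5, 10↦9]  zeros at y ∈ {0, 3, 4}
  x = 5: [0↦1, 1↦5, 2↦4, 3↦3, 4↦7, 5↦10, 6↦6, 7↦0, 8↦8, 9↦2, 10↦9]  zeros at y ∈ {7}
  x = 6: [0↦0, 1↦3, 2↦10, 3↦4, 4↦1, 5↦6, 6↦2, 7↦5, 8↦9, 9↦8, 10↦7]  zeros at y ∈ {0}
  x = 7: [0↦8, 1↦10, 2↦3, 3↦3, 4↦4, 5↦0, 6↦7, 7↦8, 8↦8, 9↦1, 10↦3]  zeros at y ∈ {5}
  x = 8: [0↦3, 1↦4, 2↦5, 3↦0, 4↦5, 5↦3, 6↦10, 7↦9, 8↦5, 9↦3, 10↦8]  zeros at y ∈ {3}
  x = 9: [0↦7, 1↦7, 2↦5, 3↦6, 4↦4, 5↦4, 6↦0, 7↦8, 8↦0, 9↦3, 10↦0]  zeros at y ∈ {6, 8, 10}
  x = 10: [0↦9, 1↦8, 2↦3, 3↦10, 4↦1, 5↦3, 6↦10, 7↦5, 8↦4, 9↦1, 10↦1]  zeros at y ∈ ∅
Collecting zeros: affine points = {(0, 5), (0, 7), (0, 10), (1, 4), (3, 8), (4, 0), (4, 3), (4, 4), (5, 7), (6, 0), (7, 5), (8, 3), (9, 6), (9, 8), (9, 10)}.
Total count |C(F_11)_aff| = 15.


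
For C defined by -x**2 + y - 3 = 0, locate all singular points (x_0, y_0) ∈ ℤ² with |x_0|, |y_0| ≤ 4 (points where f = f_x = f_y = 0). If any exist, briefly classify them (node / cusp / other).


No singular points in the scanned grid; C is smooth there.

Compute partial derivatives:
  f_x = -2*x.
  f_y = 1.
f_y = 1 is a nonzero constant, so f_y never vanishes: no point (x, y) can satisfy f = f_x = f_y = 0. In particular no (x, y) ∈ {−4, ..., 4}² is singular; the curve is smooth.


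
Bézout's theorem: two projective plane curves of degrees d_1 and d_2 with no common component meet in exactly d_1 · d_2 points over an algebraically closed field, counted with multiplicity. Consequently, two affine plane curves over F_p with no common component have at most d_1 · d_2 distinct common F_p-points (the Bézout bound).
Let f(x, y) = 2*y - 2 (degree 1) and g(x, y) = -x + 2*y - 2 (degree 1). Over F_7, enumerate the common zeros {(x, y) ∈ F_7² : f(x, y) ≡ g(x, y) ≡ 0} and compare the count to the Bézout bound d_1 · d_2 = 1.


Common zeros: {(0, 1)}; count = 1; Bézout bound = 1.

deg(f) = 1, deg(g) = 1, so Bézout bound = 1.
Scan x ∈ F_7. For each x, list the y ∈ F_7 with f(x, y) ≡ 0 and those with g(x, y) ≡ 0 (mod 7); the common zeros in that column are the intersection.
  x = 0: f ≡ 0 at y ∈ {1}; g ≡ 0 at y ∈ {1}; common: {1}.
  x = 1: f ≡ 0 at y ∈ {1}; g ≡ 0 at y ∈ {5}; common: ∅.
  x = 2: f ≡ 0 at y ∈ {1}; g ≡ 0 at y ∈ {2}; common: ∅.
  x = 3: f ≡ 0 at y ∈ {1}; g ≡ 0 at y ∈ {6}; common: ∅.
  x = 4: f ≡ 0 at y ∈ {1}; g ≡ 0 at y ∈ {3}; common: ∅.
  x = 5: f ≡ 0 at y ∈ {1}; g ≡ 0 at y ∈ {0}; common: ∅.
  x = 6: f ≡ 0 at y ∈ {1}; g ≡ 0 at y ∈ {4}; common: ∅.
Collecting: common zeros = {(0, 1)}, so the count is 1.
Comparison with the Bézout bound: 1 ≤ 1 = deg(f)·deg(g), as expected for curves with no common component (the bound is attained).


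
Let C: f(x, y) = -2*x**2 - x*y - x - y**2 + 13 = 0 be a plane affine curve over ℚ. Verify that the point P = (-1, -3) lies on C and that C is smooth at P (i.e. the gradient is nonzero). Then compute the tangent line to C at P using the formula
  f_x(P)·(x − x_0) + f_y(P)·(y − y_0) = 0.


Tangent line at P: 6*x + 7*y + 27 = 0.

Step 1: f(-1, -3) = 0, so P lies on C.
Step 2: partial derivatives
  f_x(x, y) = -4*x - y - 1, f_y(x, y) = -x - 2*y.
  f_x(P) = 6, f_y(P) = 7 (gradient nonzero, so P is smooth).
Step 3: tangent line at P: 6·(x − -1) + 7·(y − -3) = 0.
Expanding: 6*x + 7*y + 27 = 0.


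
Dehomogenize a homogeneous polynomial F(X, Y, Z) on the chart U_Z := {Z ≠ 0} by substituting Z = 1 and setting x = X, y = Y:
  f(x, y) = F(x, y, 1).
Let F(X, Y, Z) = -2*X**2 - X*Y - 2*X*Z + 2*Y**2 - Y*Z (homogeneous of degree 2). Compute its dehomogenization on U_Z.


f(x, y) = -2*x**2 - x*y - 2*x + 2*y**2 - y

On U_Z we set Z = 1. Each monomial c·X^i·Y^j·Z^k in F becomes c·x^i·y^j·1^k = c·x^i·y^j.
Substituting Z = 1: F(X, Y, 1) = -2*x**2 - x*y - 2*x + 2*y**2 - y.
Note: deg(f) ≤ deg(F) = 2; strict inequality happens when F is divisible by Z (lost terms).


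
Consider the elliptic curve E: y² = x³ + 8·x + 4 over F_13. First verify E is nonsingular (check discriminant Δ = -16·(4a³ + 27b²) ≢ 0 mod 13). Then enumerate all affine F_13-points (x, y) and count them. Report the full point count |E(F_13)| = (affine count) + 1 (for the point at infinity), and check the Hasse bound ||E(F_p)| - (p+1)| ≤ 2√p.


Affine points = {(0, 2), (0, 11), (1, 0), (3, 4), (3, 9), (4, 3), (4, 10), (5, 0), (7, 0), (9, 5), (9, 8)}; affine count = 11; |E(F_13)| = 12.

Discriminant check: Δ ∝ 4a³ + 27b² = 4·8³ + 27·4² = 4·512 + 27·16 ≡ 10 (mod 13). Nonzero ⇒ E is nonsingular.
For each x ∈ F_13, compute rhs = x³ + 8·x + 4 mod 13, then count y ∈ F_13 with y² ≡ rhs.
  x = 0: rhs = 4, matching y values: 2, 11 (2 points).
  x = 1: rhs = 0, matching y values: 0 (1 points).
  x = 2: rhs = 2, matching y values: none (0 points).
  x = 3: rhs = 3, matching y values: 4, 9 (2 points).
  x = 4: rhs = 9, matching y values: 3, 10 (2 points).
  x = 5: rhs = 0, matching y values: 0 (1 points).
  x = 6: rhs = 8, matching y values: none (0 points).
  x = 7: rhs = 0, matching y values: 0 (1 points).
  x = 8: rhs = 8, matching y values: none (0 points).
  x = 9: rhs = 12, matching y values: 5, 8 (2 points).
  x = 10: rhs = 5, matching y values: none (0 points).
  x = 11: rhs = 6, matching y values: none (0 points).
  x = 12: rhs = 8, matching y values: none (0 points).
Total affine count: 11.
Full point count |E(F_13)| = 11 + 1 = 12.
Hasse bound: |12 − (13+1)| = |-2| = 2 ≤ 2√13 ≈ 7.2111 ✓.


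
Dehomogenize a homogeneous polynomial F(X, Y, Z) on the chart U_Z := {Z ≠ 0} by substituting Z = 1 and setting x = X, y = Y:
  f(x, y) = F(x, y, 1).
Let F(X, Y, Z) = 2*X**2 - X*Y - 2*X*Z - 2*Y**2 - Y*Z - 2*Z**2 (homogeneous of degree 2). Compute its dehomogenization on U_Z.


f(x, y) = 2*x**2 - x*y - 2*x - 2*y**2 - y - 2

On U_Z we set Z = 1. Each monomial c·X^i·Y^j·Z^k in F becomes c·x^i·y^j·1^k = c·x^i·y^j.
Substituting Z = 1: F(X, Y, 1) = 2*x**2 - x*y - 2*x - 2*y**2 - y - 2.
Note: deg(f) ≤ deg(F) = 2; strict inequality happens when F is divisible by Z (lost terms).


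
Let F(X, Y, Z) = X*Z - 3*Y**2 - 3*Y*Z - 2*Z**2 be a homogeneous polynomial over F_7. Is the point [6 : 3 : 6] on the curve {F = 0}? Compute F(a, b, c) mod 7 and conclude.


F(6,3,6) ≡ 2 (mod 7); P is NOT on the curve.

Evaluate F(6, 3, 6) term-by-term (mod 7).
  X*Z ↦ 1·6·1·6 = 36
  -3*Y**2 ↦ -3·1·9·1 = -27
  -3*Y*Z ↦ -3·1·3·6 = -54
  -2*Z**2 ↦ -2·1·1·36 = -72
Sum: F(6, 3, 6) = (36) + (-27) + (-54) + (-72) = -117.
Reducing mod 7: -117 ≡ 2 (mod 7).
Since F(a, b, c) ≡ 2 ≠ 0 (mod 7), P does NOT lie on the curve.


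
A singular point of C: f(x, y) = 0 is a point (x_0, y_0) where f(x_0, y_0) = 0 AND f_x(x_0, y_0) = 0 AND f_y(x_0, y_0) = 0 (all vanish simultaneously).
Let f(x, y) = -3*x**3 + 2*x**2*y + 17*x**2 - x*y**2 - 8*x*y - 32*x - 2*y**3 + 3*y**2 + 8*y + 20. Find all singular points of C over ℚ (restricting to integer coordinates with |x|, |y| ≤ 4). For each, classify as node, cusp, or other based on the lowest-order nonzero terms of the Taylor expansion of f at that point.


Singular points: {(2, 0)}; classification: node.

Compute partial derivatives:
  f_x = -9*x**2 + 4*x*y + 34*x - y**2 - 8*y - 32.
  f_y = 2*x**2 - 2*x*y - 8*x - 6*y**2 + 6*y + 8.
Scan x_0 ∈ {−4, ..., 4}. For each x_0, f_y(x_0, y) is a polynomial in y; find its integer roots y ∈ {−4, ..., 4}, then test f_x and f at those candidates.
  x = -4: f_y(-4, y) = -6*y**2 + 14*y + 72; no integer root y with |y| ≤ 4.
  x = -3: f_y(-3, y) = -6*y**2 + 12*y + 50; no integer root y with |y| ≤ 4.
  x = -2: f_y(-2, y) = -6*y**2 + 10*y + 32; no integer root y with |y| ≤ 4.
  x = -1: f_y(-1, y) = -6*y**2 + 8*y + 18; no integer root y with |y| ≤ 4.
  x = 0: f_y(0, y) = -6*y**2 + 6*y + 8; no integer root y with |y| ≤ 4.
  x = 1: f_y(1, y) = -6*y**2 + 4*y + 2; vanishes at y ∈ {1}. (1, 1): f_x = -12 ≠ 0.
  x = 2: f_y(2, y) = -6*y**2 + 2*y; vanishes at y ∈ {0}. (2, 0): f_x = 0, f = 0 — SINGULAR.
  x = 3: f_y(3, y) = 2 - 6*y**2; no integer root y with |y| ≤ 4.
  x = 4: f_y(4, y) = -6*y**2 - 2*y + 8; vanishes at y ∈ {1}. (4, 1): f_x = -33 ≠ 0.
Only singular point on the grid: (2, 0).
Classify: substitute x = 2 + u, y = 0 + v and expand: f = -3*u**3 + 2*u**2*v - u**2 - u*v**2 - 2*v**3 + v**2.
No constant or linear terms (consistent with a singular point). Quadratic part: -u**2 + v**2. Cubic part: -3*u**3 + 2*u**2*v - u*v**2 - 2*v**3.
The quadratic part v**2 - u**2 = (v − u)(v + u) splits into two distinct linear factors, so there are two distinct tangent lines y − 0 = ±(x − 2) — this is a node (ordinary double point).
Classification: node.


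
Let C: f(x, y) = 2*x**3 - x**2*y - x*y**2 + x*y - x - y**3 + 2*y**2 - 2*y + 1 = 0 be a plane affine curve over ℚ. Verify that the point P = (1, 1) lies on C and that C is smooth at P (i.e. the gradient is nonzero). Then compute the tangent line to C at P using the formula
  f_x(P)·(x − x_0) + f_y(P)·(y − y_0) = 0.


Tangent line at P: 3*x - 3*y = 0.

Step 1: f(1, 1) = 0, so P lies on C.
Step 2: partial derivatives
  f_x(x, y) = 6*x**2 - 2*x*y - y**2 + y - 1, f_y(x, y) = -x**2 - 2*x*y + x - 3*y**2 + 4*y - 2.
  f_x(P) = 3, f_y(P) = -3 (gradient nonzero, so P is smooth).
Step 3: tangent line at P: 3·(x − 1) + -3·(y − 1) = 0.
Expanding: 3*x - 3*y = 0.


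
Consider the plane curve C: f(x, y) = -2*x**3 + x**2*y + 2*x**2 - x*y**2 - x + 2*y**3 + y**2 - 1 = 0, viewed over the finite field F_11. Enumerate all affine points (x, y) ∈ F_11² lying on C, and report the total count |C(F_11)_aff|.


Affine F_11-points: {(0, 4), (1, 3), (1, 5), (2, 0), (3, 6), (4, 5), (4, 6), (4, 7), (7, 2), (8, 6), (9, 10)}; count = 11.

For each of the 121 pairs (x, y) ∈ F_11², evaluate f(x, y) mod 11. Record the zeros.
  x = 0: [0↦10, 1↦2, 2↦8, 3↦7, 4↦0, 5↦10, 6↦5, 7↦8, 8↦9, 9↦9, 10↦9]  zeros at y ∈ {4}
  x = 1: [0↦9, 1↦1, 2↦5, 3↦0, 4↦9, 5↦0, 6↦7, 7↦9, 8↦7, 9↦2, 10↦6]  zeros at y ∈ {3, 5}
  x = 2: [0↦0, 1↦5, 2↦9, 3↦2, 4↦7, 5↦3, 6↦2, 7↦5, 8↦2, 9↦5, 10↦4]  zeros at y ∈ {0}
  x = 3: [0↦4, 1↦2, 2↦8, 3↦1, 4↦4, 5↦7, 6↦0, 7↦6, 8↦4, 9↦6, 10↦2]  zeros at y ∈ {6}
  x = 4: [0↦9, 1↦2, 2↦1, 3↦7, 4↦10, 5↦0, 6↦0, 7↦0, 8↦1, 9↦4, 10↦10]  zeros at y ∈ {5, 6, 7}
  x = 5: [0↦3, 1↦4, 2↦9, 3↦8, 4↦2, 5↦3, 6↦1, 7↦8, 8↦3, 9↦9, 10↦5]  zeros at y ∈ ∅
  x = 6: [0↦7, 1↦7, 2↦9, 3↦3, 4↦1, 5↦4, 6↦2, 7↦7, 8↦9, 9↦9, 10↦8]  zeros at y ∈ ∅
  x = 7: [0↦9, 1↦10, 2↦0, 3↦2, 4↦6, 5↦2, 6↦2, 7↦7, 8↦7, 9↦3, 10↦7]  zeros at y ∈ {2}
  x = 8: [0↦8, 1↦1, 2↦3, 3↦4, 4↦5, 5↦7, 6↦0, 7↦7, 8↦7, 9↦1, 10↦1]  zeros at y ∈ {6}
  x = 9: [0↦3, 1↦1, 2↦6, 3↦8, 4↦8, 5↦7, 6↦6, 7↦6, 8↦8, 9↦2, 10↦0]  zeros at y ∈ {10}
  x = 10: [0↦4, 1↦9, 2↦8, 3↦2, 4↦3, 5↦1, 6↦8, 7↦3, 8↦9, 9↦5, 10↦3]  zeros at y ∈ ∅
Collecting zeros: affine points = {(0, 4), (1, 3), (1, 5), (2, 0), (3, 6), (4, 5), (4, 6), (4, 7), (7, 2), (8, 6), (9, 10)}.
Total count |C(F_11)_aff| = 11.


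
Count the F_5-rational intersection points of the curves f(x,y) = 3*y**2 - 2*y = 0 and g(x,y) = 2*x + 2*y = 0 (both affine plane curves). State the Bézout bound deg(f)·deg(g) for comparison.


Common zeros: {(0, 0), (1, 4)}; count = 2; Bézout bound = 2.

deg(f) = 2, deg(g) = 1, so Bézout bound = 2.
Scan x ∈ F_5. For each x, list the y ∈ F_5 with f(x, y) ≡ 0 and those with g(x, y) ≡ 0 (mod 5); the common zeros in that column are the intersection.
  x = 0: f ≡ 0 at y ∈ {0, 4}; g ≡ 0 at y ∈ {0}; common: {0}.
  x = 1: f ≡ 0 at y ∈ {0, 4}; g ≡ 0 at y ∈ {4}; common: {4}.
  x = 2: f ≡ 0 at y ∈ {0, 4}; g ≡ 0 at y ∈ {3}; common: ∅.
  x = 3: f ≡ 0 at y ∈ {0, 4}; g ≡ 0 at y ∈ {2}; common: ∅.
  x = 4: f ≡ 0 at y ∈ {0, 4}; g ≡ 0 at y ∈ {1}; common: ∅.
Collecting: common zeros = {(0, 0), (1, 4)}, so the count is 2.
Comparison with the Bézout bound: 2 ≤ 2 = deg(f)·deg(g), as expected for curves with no common component (the bound is attained).


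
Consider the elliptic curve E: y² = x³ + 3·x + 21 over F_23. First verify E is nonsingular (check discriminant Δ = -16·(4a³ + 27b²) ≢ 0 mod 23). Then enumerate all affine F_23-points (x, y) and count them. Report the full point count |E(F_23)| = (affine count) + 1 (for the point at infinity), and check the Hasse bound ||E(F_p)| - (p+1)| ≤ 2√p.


Affine points = {(1, 5), (1, 18), (2, 9), (2, 14), (5, 0), (6, 5), (6, 18), (9, 8), (9, 15), (10, 4), (10, 19), (13, 7), (13, 16), (14, 1), (14, 22), (16, 5), (16, 18), (20, 10), (20, 13)}; affine count = 19; |E(F_23)| = 20.

Discriminant check: Δ ∝ 4a³ + 27b² = 4·3³ + 27·21² = 4·27 + 27·441 ≡ 9 (mod 23). Nonzero ⇒ E is nonsingular.
For each x ∈ F_23, compute rhs = x³ + 3·x + 21 mod 23, then count y ∈ F_23 with y² ≡ rhs.
  x = 0: rhs = 21, matching y values: none (0 points).
  x = 1: rhs = 2, matching y values: 5, 18 (2 points).
  x = 2: rhs = 12, matching y values: 9, 14 (2 points).
  x = 3: rhs = 11, matching y values: none (0 points).
  x = 4: rhs = 5, matching y values: none (0 points).
  x = 5: rhs = 0, matching y values: 0 (1 points).
  x = 6: rhs = 2, matching y values: 5, 18 (2 points).
  x = 7: rhs = 17, matching y values: none (0 points).
  x = 8: rhs = 5, matching y values: none (0 points).
  x = 9: rhs = 18, matching y values: 8, 15 (2 points).
  x = 10: rhs = 16, matching y values: 4, 19 (2 points).
  x = 11: rhs = 5, matching y values: none (0 points).
  x = 12: rhs = 14, matching y values: none (0 points).
  x = 13: rhs = 3, matching y values: 7, 16 (2 points).
  x = 14: rhs = 1, matching y values: 1, 22 (2 points).
  x = 15: rhs = 14, matching y values: none (0 points).
  x = 16: rhs = 2, matching y values: 5, 18 (2 points).
  x = 17: rhs = 17, matching y values: none (0 points).
  x = 18: rhs = 19, matching y values: none (0 points).
  x = 19: rhs = 14, matching y values: none (0 points).
  x = 20: rhs = 8, matching y values: 10, 13 (2 points).
  x = 21: rhs = 7, matching y values: none (0 points).
  x = 22: rhs = 17, matching y values: none (0 points).
Total affine count: 19.
Full point count |E(F_23)| = 19 + 1 = 20.
Hasse bound: |20 − (23+1)| = |-4| = 4 ≤ 2√23 ≈ 9.5917 ✓.


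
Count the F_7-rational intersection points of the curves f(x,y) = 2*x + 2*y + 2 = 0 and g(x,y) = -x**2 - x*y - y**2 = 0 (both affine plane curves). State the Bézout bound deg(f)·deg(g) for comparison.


Common zeros: {(2, 4), (4, 2)}; count = 2; Bézout bound = 2.

deg(f) = 1, deg(g) = 2, so Bézout bound = 2.
Scan x ∈ F_7. For each x, list the y ∈ F_7 with f(x, y) ≡ 0 and those with g(x, y) ≡ 0 (mod 7); the common zeros in that column are the intersection.
  x = 0: f ≡ 0 at y ∈ {6}; g ≡ 0 at y ∈ {0}; common: ∅.
  x = 1: f ≡ 0 at y ∈ {5}; g ≡ 0 at y ∈ {2, 4}; common: ∅.
  x = 2: f ≡ 0 at y ∈ {4}; g ≡ 0 at y ∈ {1, 4}; common: {4}.
  x = 3: f ≡ 0 at y ∈ {3}; g ≡ 0 at y ∈ {5, 6}; common: ∅.
  x = 4: f ≡ 0 at y ∈ {2}; g ≡ 0 at y ∈ {1, 2}; common: {2}.
  x = 5: f ≡ 0 at y ∈ {1}; g ≡ 0 at y ∈ {3, 6}; common: ∅.
  x = 6: f ≡ 0 at y ∈ {0}; g ≡ 0 at y ∈ {3, 5}; common: ∅.
Collecting: common zeros = {(2, 4), (4, 2)}, so the count is 2.
Comparison with the Bézout bound: 2 ≤ 2 = deg(f)·deg(g), as expected for curves with no common component (the bound is attained).


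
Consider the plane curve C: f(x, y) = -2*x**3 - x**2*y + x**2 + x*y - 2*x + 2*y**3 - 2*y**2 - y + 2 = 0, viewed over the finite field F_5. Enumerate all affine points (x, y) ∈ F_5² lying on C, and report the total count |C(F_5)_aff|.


Affine F_5-points: {(0, 3), (1, 2), (2, 4), (3, 2)}; count = 4.

For each of the 25 pairs (x, y) ∈ F_5², evaluate f(x, y) mod 5. Record the zeros.
  x = 0: [0↦2, 1↦1, 2↦3, 3↦0, 4↦4]  zeros at y ∈ {3}
  x = 1: [0↦4, 1↦3, 2↦0, 3↦2, 4↦1]  zeros at y ∈ {2}
  x = 2: [0↦1, 1↦3, 2↦3, 3↦3, 4↦0]  zeros at y ∈ {4}
  x = 3: [0↦1, 1↦4, 2↦0, 3↦1, 4↦4]  zeros at y ∈ {2}
  x = 4: [0↦2, 1↦4, 2↦4, 3↦4, 4↦1]  zeros at y ∈ ∅
Collecting zeros: affine points = {(0, 3), (1, 2), (2, 4), (3, 2)}.
Total count |C(F_5)_aff| = 4.


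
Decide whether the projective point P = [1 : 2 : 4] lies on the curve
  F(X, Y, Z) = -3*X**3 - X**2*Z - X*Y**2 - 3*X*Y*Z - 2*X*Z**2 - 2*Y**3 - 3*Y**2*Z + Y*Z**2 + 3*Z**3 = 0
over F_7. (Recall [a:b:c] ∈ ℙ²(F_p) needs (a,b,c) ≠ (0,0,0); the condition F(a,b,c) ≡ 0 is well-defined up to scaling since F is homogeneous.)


F(1,2,4) ≡ 2 (mod 7); P is NOT on the curve.

Evaluate F(1, 2, 4) term-by-term (mod 7).
  -3*X**3 ↦ -3·1·1·1 = -3
  -X**2*Z ↦ -1·1·1·4 = -4
  -X*Y**2 ↦ -1·1·4·1 = -4
  -3*X*Y*Z ↦ -3·1·2·4 = -24
  -2*X*Z**2 ↦ -2·1·1·16 = -32
  -2*Y**3 ↦ -2·1·8·1 = -16
  -3*Y**2*Z ↦ -3·1·4·4 = -48
  Y*Z**2 ↦ 1·1·2·16 = 32
  3*Z**3 ↦ 3·1·1·64 = 192
Sum: F(1, 2, 4) = (-3) + (-4) + (-4) + (-24) + (-32) + (-16) + (-48) + (32) + (192) = 93.
Reducing mod 7: 93 ≡ 2 (mod 7).
Since F(a, b, c) ≡ 2 ≠ 0 (mod 7), P does NOT lie on the curve.


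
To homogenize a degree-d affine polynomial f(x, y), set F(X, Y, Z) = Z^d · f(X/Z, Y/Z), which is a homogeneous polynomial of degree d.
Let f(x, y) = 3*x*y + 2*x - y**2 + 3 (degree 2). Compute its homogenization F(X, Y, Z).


F(X, Y, Z) = 3*X*Y + 2*X*Z - Y**2 + 3*Z**2

deg(f) = 2.
Substitute x = X/Z, y = Y/Z into f, then multiply by Z^2.
  monomial 3·x^1·y^1 ↦ 3·X^1·Y^1·Z^0.
  monomial 2·x^1·y^0 ↦ 2·X^1·Y^0·Z^1.
  monomial -1·x^0·y^2 ↦ -1·X^0·Y^2·Z^0.
  monomial 3·x^0·y^0 ↦ 3·X^0·Y^0·Z^2.
Collecting: F(X, Y, Z) = 3*X*Y + 2*X*Z - Y**2 + 3*Z**2.


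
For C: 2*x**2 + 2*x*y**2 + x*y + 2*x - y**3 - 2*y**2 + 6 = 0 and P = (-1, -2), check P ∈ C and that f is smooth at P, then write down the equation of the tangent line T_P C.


Tangent line at P: 4*x + 3*y + 10 = 0.

Step 1: f(-1, -2) = 0, so P lies on C.
Step 2: partial derivatives
  f_x(x, y) = 4*x + 2*y**2 + y + 2, f_y(x, y) = 4*x*y + x - 3*y**2 - 4*y.
  f_x(P) = 4, f_y(P) = 3 (gradient nonzero, so P is smooth).
Step 3: tangent line at P: 4·(x − -1) + 3·(y − -2) = 0.
Expanding: 4*x + 3*y + 10 = 0.


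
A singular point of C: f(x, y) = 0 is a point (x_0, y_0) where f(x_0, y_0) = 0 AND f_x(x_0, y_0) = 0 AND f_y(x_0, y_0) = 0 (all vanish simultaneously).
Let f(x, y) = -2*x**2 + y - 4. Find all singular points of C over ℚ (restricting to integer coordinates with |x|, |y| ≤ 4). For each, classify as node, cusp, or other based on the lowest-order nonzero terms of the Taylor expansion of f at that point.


No singular points in the scanned grid; C is smooth there.

Compute partial derivatives:
  f_x = -4*x.
  f_y = 1.
f_y = 1 is a nonzero constant, so f_y never vanishes: no point (x, y) can satisfy f = f_x = f_y = 0. In particular no (x, y) ∈ {−4, ..., 4}² is singular; the curve is smooth.


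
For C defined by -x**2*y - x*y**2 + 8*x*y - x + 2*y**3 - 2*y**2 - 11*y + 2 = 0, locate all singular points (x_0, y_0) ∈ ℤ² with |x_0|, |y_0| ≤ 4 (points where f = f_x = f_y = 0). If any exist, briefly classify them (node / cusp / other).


Singular points: {(3, 1)}; classification: node.

Compute partial derivatives:
  f_x = -2*x*y - y**2 + 8*y - 1.
  f_y = -x**2 - 2*x*y + 8*x + 6*y**2 - 4*y - 11.
Scan x_0 ∈ {−4, ..., 4}. For each x_0, f_y(x_0, y) is a polynomial in y; find its integer roots y ∈ {−4, ..., 4}, then test f_x and f at those candidates.
  x = -4: f_y(-4, y) = 6*y**2 + 4*y - 59; no integer root y with |y| ≤ 4.
  x = -3: f_y(-3, y) = 6*y**2 + 2*y - 44; no integer root y with |y| ≤ 4.
  x = -2: f_y(-2, y) = 6*y**2 - 31; no integer root y with |y| ≤ 4.
  x = -1: f_y(-1, y) = 6*y**2 - 2*y - 20; vanishes at y ∈ {2}. (-1, 2): f_x = 15 ≠ 0.
  x = 0: f_y(0, y) = 6*y**2 - 4*y - 11; no integer root y with |y| ≤ 4.
  x = 1: f_y(1, y) = 6*y**2 - 6*y - 4; no integer root y with |y| ≤ 4.
  x = 2: f_y(2, y) = 6*y**2 - 8*y + 1; no integer root y with |y| ≤ 4.
  x = 3: f_y(3, y) = 6*y**2 - 10*y + 4; vanishes at y ∈ {1}. (3, 1): f_x = 0, f = 0 — SINGULAR.
  x = 4: f_y(4, y) = 6*y**2 - 12*y + 5; no integer root y with |y| ≤ 4.
Only singular point on the grid: (3, 1).
Classify: substitute x = 3 + u, y = 1 + v and expand: f = -u**2*v - u**2 - u*v**2 + 2*v**3 + v**2.
No constant or linear terms (consistent with a singular point). Quadratic part: -u**2 + v**2. Cubic part: -u**2*v - u*v**2 + 2*v**3.
The quadratic part v**2 - u**2 = (v − u)(v + u) splits into two distinct linear factors, so there are two distinct tangent lines y − 1 = ±(x − 3) — this is a node (ordinary double point).
Classification: node.


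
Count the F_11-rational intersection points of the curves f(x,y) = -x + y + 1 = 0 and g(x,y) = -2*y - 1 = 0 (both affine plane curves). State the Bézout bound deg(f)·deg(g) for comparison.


Common zeros: {(6, 5)}; count = 1; Bézout bound = 1.

deg(f) = 1, deg(g) = 1, so Bézout bound = 1.
Scan x ∈ F_11. For each x, list the y ∈ F_11 with f(x, y) ≡ 0 and those with g(x, y) ≡ 0 (mod 11); the common zeros in that column are the intersection.
  x = 0: f ≡ 0 at y ∈ {10}; g ≡ 0 at y ∈ {5}; common: ∅.
  x = 1: f ≡ 0 at y ∈ {0}; g ≡ 0 at y ∈ {5}; common: ∅.
  x = 2: f ≡ 0 at y ∈ {1}; g ≡ 0 at y ∈ {5}; common: ∅.
  x = 3: f ≡ 0 at y ∈ {2}; g ≡ 0 at y ∈ {5}; common: ∅.
  x = 4: f ≡ 0 at y ∈ {3}; g ≡ 0 at y ∈ {5}; common: ∅.
  x = 5: f ≡ 0 at y ∈ {4}; g ≡ 0 at y ∈ {5}; common: ∅.
  x = 6: f ≡ 0 at y ∈ {5}; g ≡ 0 at y ∈ {5}; common: {5}.
  x = 7: f ≡ 0 at y ∈ {6}; g ≡ 0 at y ∈ {5}; common: ∅.
  x = 8: f ≡ 0 at y ∈ {7}; g ≡ 0 at y ∈ {5}; common: ∅.
  x = 9: f ≡ 0 at y ∈ {8}; g ≡ 0 at y ∈ {5}; common: ∅.
  x = 10: f ≡ 0 at y ∈ {9}; g ≡ 0 at y ∈ {5}; common: ∅.
Collecting: common zeros = {(6, 5)}, so the count is 1.
Comparison with the Bézout bound: 1 ≤ 1 = deg(f)·deg(g), as expected for curves with no common component (the bound is attained).


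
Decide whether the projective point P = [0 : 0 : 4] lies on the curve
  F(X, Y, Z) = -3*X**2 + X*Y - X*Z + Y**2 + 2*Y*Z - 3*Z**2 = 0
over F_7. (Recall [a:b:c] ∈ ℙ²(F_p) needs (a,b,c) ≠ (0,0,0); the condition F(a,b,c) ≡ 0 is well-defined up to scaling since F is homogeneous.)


F(0,0,4) ≡ 1 (mod 7); P is NOT on the curve.

Evaluate F(0, 0, 4) term-by-term (mod 7).
  -3*X**2 ↦ -3·0·1·1 = 0
  X*Y ↦ 1·0·0·1 = 0
  -X*Z ↦ -1·0·1·4 = 0
  Y**2 ↦ 1·1·0·1 = 0
  2*Y*Z ↦ 2·1·0·4 = 0
  -3*Z**2 ↦ -3·1·1·16 = -48
Sum: F(0, 0, 4) = (0) + (0) + (0) + (0) + (0) + (-48) = -48.
Reducing mod 7: -48 ≡ 1 (mod 7).
Since F(a, b, c) ≡ 1 ≠ 0 (mod 7), P does NOT lie on the curve.


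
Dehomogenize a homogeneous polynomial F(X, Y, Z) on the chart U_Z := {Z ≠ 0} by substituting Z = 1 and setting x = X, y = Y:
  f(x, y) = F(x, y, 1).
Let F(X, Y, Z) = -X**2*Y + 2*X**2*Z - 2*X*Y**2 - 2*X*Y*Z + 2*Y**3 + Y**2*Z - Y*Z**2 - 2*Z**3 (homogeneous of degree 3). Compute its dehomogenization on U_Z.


f(x, y) = -x**2*y + 2*x**2 - 2*x*y**2 - 2*x*y + 2*y**3 + y**2 - y - 2

On U_Z we set Z = 1. Each monomial c·X^i·Y^j·Z^k in F becomes c·x^i·y^j·1^k = c·x^i·y^j.
Substituting Z = 1: F(X, Y, 1) = -x**2*y + 2*x**2 - 2*x*y**2 - 2*x*y + 2*y**3 + y**2 - y - 2.
Note: deg(f) ≤ deg(F) = 3; strict inequality happens when F is divisible by Z (lost terms).


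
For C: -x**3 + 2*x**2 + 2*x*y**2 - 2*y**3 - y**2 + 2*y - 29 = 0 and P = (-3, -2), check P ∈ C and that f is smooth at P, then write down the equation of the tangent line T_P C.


Tangent line at P: -31*x + 6*y - 81 = 0.

Step 1: f(-3, -2) = 0, so P lies on C.
Step 2: partial derivatives
  f_x(x, y) = -3*x**2 + 4*x + 2*y**2, f_y(x, y) = 4*x*y - 6*y**2 - 2*y + 2.
  f_x(P) = -31, f_y(P) = 6 (gradient nonzero, so P is smooth).
Step 3: tangent line at P: -31·(x − -3) + 6·(y − -2) = 0.
Expanding: -31*x + 6*y - 81 = 0.


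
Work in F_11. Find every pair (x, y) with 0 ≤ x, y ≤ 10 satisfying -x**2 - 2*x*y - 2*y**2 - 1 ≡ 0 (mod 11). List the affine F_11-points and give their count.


Affine F_11-points: {(0, 4), (0, 7), (2, 1), (2, 8), (3, 4), (4, 8), (4, 10), (7, 1), (7, 3), (8, 7), (9, 3), (9, 10)}; count = 12.

For each of the 121 pairs (x, y) ∈ F_11², evaluate f(x, y) mod 11. Record the zeros.
  x = 0: [0↦10, 1↦8, 2↦2, 3↦3, 4↦0, 5↦4, 6↦4, 7↦0, 8↦3, 9↦2, 10↦8]  zeros at y ∈ {4, 7}
  x = 1: [0↦9, 1↦5, 2↦8, 3↦7, 4↦2, 5↦4, 6↦2, 7↦7, 8↦8, 9↦5, 10↦9]  zeros at y ∈ ∅
  x = 2: [0↦6, 1↦0, 2↦1, 3↦9, 4↦2, 5↦2, 6↦9, 7↦1, 8↦0, 9↦6, 10↦8]  zeros at y ∈ {1, 8}
  x = 3: [0↦1, 1↦4, 2↦3, 3↦9, 4↦0, 5↦9, 6↦3, 7↦4, 8↦1, 9↦5, 10↦5]  zeros at y ∈ {4}
  x = 4: [0↦5, 1↦6, 2↦3, 3↦7, 4↦7, 5↦3, 6↦6, 7↦5, 8↦0, 9↦2, 10↦0]  zeros at y ∈ {8, 10}
  x = 5: [0↦7, 1↦6, 2↦1, 3↦3, 4↦1, 5↦6, 6↦7, 7↦4, 8↦8, 9↦8, 10↦4]  zeros at y ∈ ∅
  x = 6: [0↦7, 1↦4, 2↦8, 3↦8, 4↦4, 5↦7, 6↦6, 7↦1, 8↦3, 9↦1, 10↦6]  zeros at y ∈ ∅
  x = 7: [0↦5, 1↦0, 2↦2, 3↦0, 4↦5, 5↦6, 6↦3, 7↦7, 8↦7, 9↦3, 10↦6]  zeros at y ∈ {1, 3}
  x = 8: [0↦1, 1↦5, 2↦5, 3↦1, 4↦4, 5↦3, 6↦9, 7↦0, 8↦9, 9↦3, 10↦4]  zeros at y ∈ {7}
  x = 9: [0↦6, 1↦8, 2↦6, 3↦0, 4↦1, 5↦9, 6↦2, 7↦2, 8↦9, 9↦1, 10↦0]  zeros at y ∈ {3, 10}
  x = 10: [0↦9, 1↦9, 2↦5, 3↦8, 4↦7, 5↦2, 6↦4, 7↦2, 8↦7, 9↦8, 10↦5]  zeros at y ∈ ∅
Collecting zeros: affine points = {(0, 4), (0, 7), (2, 1), (2, 8), (3, 4), (4, 8), (4, 10), (7, 1), (7, 3), (8, 7), (9, 3), (9, 10)}.
Total count |C(F_11)_aff| = 12.


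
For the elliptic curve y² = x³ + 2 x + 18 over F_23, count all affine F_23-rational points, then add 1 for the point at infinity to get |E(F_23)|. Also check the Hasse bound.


Affine points = {(0, 8), (0, 15), (6, 4), (6, 19), (9, 11), (9, 12), (10, 7), (10, 16), (16, 11), (16, 12), (20, 10), (20, 13), (21, 11), (21, 12)}; affine count = 14; |E(F_23)| = 15.

Discriminant check: Δ ∝ 4a³ + 27b² = 4·2³ + 27·18² = 4·8 + 27·324 ≡ 17 (mod 23). Nonzero ⇒ E is nonsingular.
For each x ∈ F_23, compute rhs = x³ + 2·x + 18 mod 23, then count y ∈ F_23 with y² ≡ rhs.
  x = 0: rhs = 18, matching y values: 8, 15 (2 points).
  x = 1: rhs = 21, matching y values: none (0 points).
  x = 2: rhs = 7, matching y values: none (0 points).
  x = 3: rhs = 5, matching y values: none (0 points).
  x = 4: rhs = 21, matching y values: none (0 points).
  x = 5: rhs = 15, matching y values: none (0 points).
  x = 6: rhs = 16, matching y values: 4, 19 (2 points).
  x = 7: rhs = 7, matching y values: none (0 points).
  x = 8: rhs = 17, matching y values: none (0 points).
  x = 9: rhs = 6, matching y values: 11, 12 (2 points).
  x = 10: rhs = 3, matching y values: 7, 16 (2 points).
  x = 11: rhs = 14, matching y values: none (0 points).
  x = 12: rhs = 22, matching y values: none (0 points).
  x = 13: rhs = 10, matching y values: none (0 points).
  x = 14: rhs = 7, matching y values: none (0 points).
  x = 15: rhs = 19, matching y values: none (0 points).
  x = 16: rhs = 6, matching y values: 11, 12 (2 points).
  x = 17: rhs = 20, matching y values: none (0 points).
  x = 18: rhs = 21, matching y values: none (0 points).
  x = 19: rhs = 15, matching y values: none (0 points).
  x = 20: rhs = 8, matching y values: 10, 13 (2 points).
  x = 21: rhs = 6, matching y values: 11, 12 (2 points).
  x = 22: rhs = 15, matching y values: none (0 points).
Total affine count: 14.
Full point count |E(F_23)| = 14 + 1 = 15.
Hasse bound: |15 − (23+1)| = |-9| = 9 ≤ 2√23 ≈ 9.5917 ✓.


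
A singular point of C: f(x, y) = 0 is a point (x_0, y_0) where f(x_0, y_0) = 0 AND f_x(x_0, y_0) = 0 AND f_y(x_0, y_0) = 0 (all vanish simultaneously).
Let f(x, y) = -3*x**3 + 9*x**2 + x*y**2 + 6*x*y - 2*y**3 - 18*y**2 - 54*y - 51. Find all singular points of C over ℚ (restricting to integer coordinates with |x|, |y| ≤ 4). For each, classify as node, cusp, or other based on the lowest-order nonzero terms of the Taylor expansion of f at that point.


Singular points: {(1, -3)}; classification: cusp.

Compute partial derivatives:
  f_x = -9*x**2 + 18*x + y**2 + 6*y.
  f_y = 2*x*y + 6*x - 6*y**2 - 36*y - 54.
Scan x_0 ∈ {−4, ..., 4}. For each x_0, f_y(x_0, y) is a polynomial in y; find its integer roots y ∈ {−4, ..., 4}, then test f_x and f at those candidates.
  x = -4: f_y(-4, y) = -6*y**2 - 44*y - 78; vanishes at y ∈ {-3}. (-4, -3): f_x = -225 ≠ 0.
  x = -3: f_y(-3, y) = -6*y**2 - 42*y - 72; vanishes at y ∈ {-4, -3}. (-3, -4): f_x = -143 ≠ 0; (-3, -3): f_x = -144 ≠ 0.
  x = -2: f_y(-2, y) = -6*y**2 - 40*y - 66; vanishes at y ∈ {-3}. (-2, -3): f_x = -81 ≠ 0.
  x = -1: f_y(-1, y) = -6*y**2 - 38*y - 60; vanishes at y ∈ {-3}. (-1, -3): f_x = -36 ≠ 0.
  x = 0: f_y(0, y) = -6*y**2 - 36*y - 54; vanishes at y ∈ {-3}. (0, -3): f_x = -9 ≠ 0.
  x = 1: f_y(1, y) = -6*y**2 - 34*y - 48; vanishes at y ∈ {-3}. (1, -3): f_x = 0, f = 0 — SINGULAR.
  x = 2: f_y(2, y) = -6*y**2 - 32*y - 42; vanishes at y ∈ {-3}. (2, -3): f_x = -9 ≠ 0.
  x = 3: f_y(3, y) = -6*y**2 - 30*y - 36; vanishes at y ∈ {-3, -2}. (3, -3): f_x = -36 ≠ 0; (3, -2): f_x = -35 ≠ 0.
  x = 4: f_y(4, y) = -6*y**2 - 28*y - 30; vanishes at y ∈ {-3}. (4, -3): f_x = -81 ≠ 0.
Only singular point on the grid: (1, -3).
Classify: substitute x = 1 + u, y = -3 + v and expand: f = -3*u**3 + u*v**2 - 2*v**3 + v**2.
No constant or linear terms (consistent with a singular point). Quadratic part: v**2. Cubic part: -3*u**3 + u*v**2 - 2*v**3.
The quadratic part v**2 is a perfect square, so there is a single (double) tangent line v = 0, i.e. y = -3. Restricting the cubic part to that line (v = 0) leaves -3*u**3 ≠ 0, so f is not divisible by v and the branch is v² ≈ 3*u**3 to lowest order — this is a cusp.
Classification: cusp.


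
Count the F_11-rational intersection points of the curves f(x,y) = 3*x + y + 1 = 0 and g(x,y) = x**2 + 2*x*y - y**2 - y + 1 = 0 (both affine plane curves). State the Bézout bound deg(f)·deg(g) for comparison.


Common zeros: {(5, 6), (8, 8)}; count = 2; Bézout bound = 2.

deg(f) = 1, deg(g) = 2, so Bézout bound = 2.
Scan x ∈ F_11. For each x, list the y ∈ F_11 with f(x, y) ≡ 0 and those with g(x, y) ≡ 0 (mod 11); the common zeros in that column are the intersection.
  x = 0: f ≡ 0 at y ∈ {10}; g ≡ 0 at y ∈ {3, 7}; common: ∅.
  x = 1: f ≡ 0 at y ∈ {7}; g ≡ 0 at y ∈ {2, 10}; common: ∅.
  x = 2: f ≡ 0 at y ∈ {4}; g ≡ 0 at y ∈ ∅; common: ∅.
  x = 3: f ≡ 0 at y ∈ {1}; g ≡ 0 at y ∈ ∅; common: ∅.
  x = 4: f ≡ 0 at y ∈ {9}; g ≡ 0 at y ∈ ∅; common: ∅.
  x = 5: f ≡ 0 at y ∈ {6}; g ≡ 0 at y ∈ {3, 6}; common: {6}.
  x = 6: f ≡ 0 at y ∈ {3}; g ≡ 0 at y ∈ {2, 9}; common: ∅.
  x = 7: f ≡ 0 at y ∈ {0}; g ≡ 0 at y ∈ ∅; common: ∅.
  x = 8: f ≡ 0 at y ∈ {8}; g ≡ 0 at y ∈ {7, 8}; common: {8}.
  x = 9: f ≡ 0 at y ∈ {5}; g ≡ 0 at y ∈ {8, 9}; common: ∅.
  x = 10: f ≡ 0 at y ∈ {2}; g ≡ 0 at y ∈ ∅; common: ∅.
Collecting: common zeros = {(5, 6), (8, 8)}, so the count is 2.
Comparison with the Bézout bound: 2 ≤ 2 = deg(f)·deg(g), as expected for curves with no common component (the bound is attained).


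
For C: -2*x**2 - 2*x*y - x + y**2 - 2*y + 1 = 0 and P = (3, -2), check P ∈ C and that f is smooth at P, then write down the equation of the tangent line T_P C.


Tangent line at P: -9*x - 12*y + 3 = 0.

Step 1: f(3, -2) = 0, so P lies on C.
Step 2: partial derivatives
  f_x(x, y) = -4*x - 2*y - 1, f_y(x, y) = -2*x + 2*y - 2.
  f_x(P) = -9, f_y(P) = -12 (gradient nonzero, so P is smooth).
Step 3: tangent line at P: -9·(x − 3) + -12·(y − -2) = 0.
Expanding: -9*x - 12*y + 3 = 0.


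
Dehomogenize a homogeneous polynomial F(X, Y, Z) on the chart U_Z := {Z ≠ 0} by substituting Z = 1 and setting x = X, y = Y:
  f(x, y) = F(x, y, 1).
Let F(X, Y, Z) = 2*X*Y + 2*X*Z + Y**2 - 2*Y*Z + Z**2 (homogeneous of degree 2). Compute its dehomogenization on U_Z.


f(x, y) = 2*x*y + 2*x + y**2 - 2*y + 1

On U_Z we set Z = 1. Each monomial c·X^i·Y^j·Z^k in F becomes c·x^i·y^j·1^k = c·x^i·y^j.
Substituting Z = 1: F(X, Y, 1) = 2*x*y + 2*x + y**2 - 2*y + 1.
Note: deg(f) ≤ deg(F) = 2; strict inequality happens when F is divisible by Z (lost terms).


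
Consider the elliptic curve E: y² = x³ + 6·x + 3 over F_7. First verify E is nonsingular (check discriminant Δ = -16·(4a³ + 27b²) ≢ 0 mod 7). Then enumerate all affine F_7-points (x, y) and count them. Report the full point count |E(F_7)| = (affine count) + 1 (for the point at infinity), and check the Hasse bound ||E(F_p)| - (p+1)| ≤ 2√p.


Affine points = {(2, 3), (2, 4), (4, 0), (5, 2), (5, 5)}; affine count = 5; |E(F_7)| = 6.

Discriminant check: Δ ∝ 4a³ + 27b² = 4·6³ + 27·3² = 4·216 + 27·9 ≡ 1 (mod 7). Nonzero ⇒ E is nonsingular.
For each x ∈ F_7, compute rhs = x³ + 6·x + 3 mod 7, then count y ∈ F_7 with y² ≡ rhs.
  x = 0: rhs = 3, matching y values: none (0 points).
  x = 1: rhs = 3, matching y values: none (0 points).
  x = 2: rhs = 2, matching y values: 3, 4 (2 points).
  x = 3: rhs = 6, matching y values: none (0 points).
  x = 4: rhs = 0, matching y values: 0 (1 points).
  x = 5: rhs = 4, matching y values: 2, 5 (2 points).
  x = 6: rhs = 3, matching y values: none (0 points).
Total affine count: 5.
Full point count |E(F_7)| = 5 + 1 = 6.
Hasse bound: |6 − (7+1)| = |-2| = 2 ≤ 2√7 ≈ 5.2915 ✓.


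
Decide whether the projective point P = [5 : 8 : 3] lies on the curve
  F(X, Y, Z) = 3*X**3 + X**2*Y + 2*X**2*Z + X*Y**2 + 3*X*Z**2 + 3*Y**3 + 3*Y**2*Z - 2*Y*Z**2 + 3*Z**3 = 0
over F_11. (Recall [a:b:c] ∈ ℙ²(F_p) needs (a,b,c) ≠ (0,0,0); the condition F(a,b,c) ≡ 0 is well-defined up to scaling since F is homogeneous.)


F(5,8,3) ≡ 6 (mod 11); P is NOT on the curve.

Evaluate F(5, 8, 3) term-by-term (mod 11).
  3*X**3 ↦ 3·125·1·1 = 375
  X**2*Y ↦ 1·25·8·1 = 200
  2*X**2*Z ↦ 2·25·1·3 = 150
  X*Y**2 ↦ 1·5·64·1 = 320
  3*X*Z**2 ↦ 3·5·1·9 = 135
  3*Y**3 ↦ 3·1·512·1 = 1536
  3*Y**2*Z ↦ 3·1·64·3 = 576
  -2*Y*Z**2 ↦ -2·1·8·9 = -144
  3*Z**3 ↦ 3·1·1·27 = 81
Sum: F(5, 8, 3) = (375) + (200) + (150) + (320) + (135) + (1536) + (576) + (-144) + (81) = 3229.
Reducing mod 11: 3229 ≡ 6 (mod 11).
Since F(a, b, c) ≡ 6 ≠ 0 (mod 11), P does NOT lie on the curve.
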